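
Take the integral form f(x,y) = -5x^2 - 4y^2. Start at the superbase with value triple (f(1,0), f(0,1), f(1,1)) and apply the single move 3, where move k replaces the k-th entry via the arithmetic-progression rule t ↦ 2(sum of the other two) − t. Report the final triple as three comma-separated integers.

start (-5,-4,-9) = (f(1,0),f(0,1),f(1,1))
replace slot 3: 2·((-5)+(-4)) − (-9) = -9 → (-5,-4,-9)

-5,-4,-9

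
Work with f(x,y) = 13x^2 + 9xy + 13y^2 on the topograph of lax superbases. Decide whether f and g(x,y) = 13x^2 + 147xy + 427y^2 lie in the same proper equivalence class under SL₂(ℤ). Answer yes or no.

D₁ = -595, D₂ = -595
f: reduced (well bottom): (13,9,13) with a≤c, −a<b≤a
g: translate: b→-9 (≡147 mod 26), so (13,147,427)→(13,-9,13)
g: flip: (13,-9,13)→(13,9,13)
g: reduced (well bottom): (13,9,13) with a≤c, −a<b≤a
reduced forms (13, 9, 13) vs (13, 9, 13) ⇒ equivalent

yes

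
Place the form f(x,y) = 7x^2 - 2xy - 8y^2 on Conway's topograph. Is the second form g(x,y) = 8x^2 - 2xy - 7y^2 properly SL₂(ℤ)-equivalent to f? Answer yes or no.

D₁ = 228, D₂ = 228
river cycle of f (length 6): (-8, 2, 7), (7, 12, -3), (-3, 12, 7), (7, 2, -8), (-8, 14, 1), (1, 14, -8)
river cycle of g (length 6): (-7, 2, 8), (8, 14, -1), (-1, 14, 8), (8, 2, -7), (-7, 12, 3), (3, 12, -7)
cycles differ ⇒ inequivalent

no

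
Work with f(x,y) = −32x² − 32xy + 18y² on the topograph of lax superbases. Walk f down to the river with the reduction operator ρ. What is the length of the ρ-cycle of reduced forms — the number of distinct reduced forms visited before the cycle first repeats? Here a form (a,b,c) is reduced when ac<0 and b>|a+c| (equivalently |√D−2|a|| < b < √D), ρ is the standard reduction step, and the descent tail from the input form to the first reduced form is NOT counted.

D = 3328, ⌊√D⌋ = 57
descent: ρ → (18,32,-32)  [lands on river]
river: ρ → (-32,32,18)
river: ρ → (18,40,-24)
river: ρ → (-24,56,2)
river: ρ → (2,56,-24)
river: ρ → (-24,40,18)
ρ-cycle length = 6 (tail of 1 descent step not counted)

6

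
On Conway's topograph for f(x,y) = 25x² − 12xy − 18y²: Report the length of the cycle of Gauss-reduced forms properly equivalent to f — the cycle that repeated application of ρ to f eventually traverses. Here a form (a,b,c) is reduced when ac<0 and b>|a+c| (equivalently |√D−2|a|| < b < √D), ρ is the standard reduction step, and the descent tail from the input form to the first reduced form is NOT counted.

D = 1944, ⌊√D⌋ = 44
descent: ρ → (-18,12,25)  [lands on river]
river: ρ → (25,38,-5)
river: ρ → (-5,42,9)
river: ρ → (9,30,-29)
river: ρ → (-29,28,10)
river: ρ → (10,32,-23)
river: ρ → (-23,14,19)
river: ρ → (19,24,-18)
ρ-cycle length = 8 (tail of 1 descent step not counted)

8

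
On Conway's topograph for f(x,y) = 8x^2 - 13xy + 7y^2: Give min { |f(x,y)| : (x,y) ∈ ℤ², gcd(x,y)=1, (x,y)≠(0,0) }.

translate: b→3 (≡-13 mod 16), so (8,-13,7)→(8,3,2)
flip: (8,3,2)→(2,-3,8)
translate: b→1 (≡-3 mod 4), so (2,-3,8)→(2,1,7)
reduced (well bottom): (2,1,7) with a≤c, −a<b≤a
well minimum = a = 2

2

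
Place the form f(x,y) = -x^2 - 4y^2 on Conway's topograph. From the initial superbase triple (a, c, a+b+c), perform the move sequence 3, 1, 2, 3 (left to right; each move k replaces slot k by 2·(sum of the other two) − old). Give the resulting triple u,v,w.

start (-1,-4,-5) = (f(1,0),f(0,1),f(1,1))
replace slot 3: 2·((-1)+(-4)) − (-5) = -5 → (-1,-4,-5)
replace slot 1: 2·((-4)+(-5)) − (-1) = -17 → (-17,-4,-5)
replace slot 2: 2·((-17)+(-5)) − (-4) = -40 → (-17,-40,-5)
replace slot 3: 2·((-17)+(-40)) − (-5) = -109 → (-17,-40,-109)

-17,-40,-109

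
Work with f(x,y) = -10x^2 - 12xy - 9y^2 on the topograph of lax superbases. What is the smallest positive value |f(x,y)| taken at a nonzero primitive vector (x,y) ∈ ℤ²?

translate: b→-8 (≡12 mod 20), so (10,12,9)→(10,-8,7)
flip: (10,-8,7)→(7,8,10)
translate: b→-6 (≡8 mod 14), so (7,8,10)→(7,-6,9)
reduced (well bottom): (7,-6,9) with a≤c, −a<b≤a
well minimum |f| = |-7| = 7 (negative-definite)

7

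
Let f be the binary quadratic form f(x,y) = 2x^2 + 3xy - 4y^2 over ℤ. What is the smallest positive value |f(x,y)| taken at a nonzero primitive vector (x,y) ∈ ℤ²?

river: ρ → (-4,5,1)
river: ρ → (1,5,-4)
river: ρ → (-4,3,2)
river: ρ → (2,5,-2)
river: ρ → (-2,3,4)
river: ρ → (4,5,-1)
river: ρ → (-1,5,4)
river: ρ → (4,3,-2)
river: ρ → (-2,5,2)
river: ρ → (2,3,-4)
closes: descent 0, river 10
min |a| on river = 1

1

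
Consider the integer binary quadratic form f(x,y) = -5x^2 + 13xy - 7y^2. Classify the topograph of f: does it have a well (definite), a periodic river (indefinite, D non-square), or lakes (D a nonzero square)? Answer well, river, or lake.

D = b²−4ac = 13² − 4·(-5)·(-7) = 29
D > 0 non-square ⇒ indefinite ⇒ periodic river

river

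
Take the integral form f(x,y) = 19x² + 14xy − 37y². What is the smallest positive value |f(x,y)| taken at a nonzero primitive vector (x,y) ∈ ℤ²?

descent: ρ → (-37,-14,19)
descent: ρ → (19,52,-4)  [lands on river]
river: ρ → (-4,52,19)
river: ρ → (19,24,-32)
river: ρ → (-32,40,11)
river: ρ → (11,48,-16)
river: ρ → (-16,48,11)
river: ρ → (11,40,-32)
river: ρ → (-32,24,19)
closes: descent 2, river 8
min |a| on river = 4

4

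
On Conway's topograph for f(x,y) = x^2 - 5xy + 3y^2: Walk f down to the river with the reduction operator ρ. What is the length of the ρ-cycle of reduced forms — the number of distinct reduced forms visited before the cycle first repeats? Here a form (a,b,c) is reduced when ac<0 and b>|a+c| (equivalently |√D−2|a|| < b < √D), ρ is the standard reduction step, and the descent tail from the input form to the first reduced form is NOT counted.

D = 13, ⌊√D⌋ = 3
descent: ρ → (3,-1,-1)
descent: ρ → (-1,3,1)  [lands on river]
river: ρ → (1,3,-1)
ρ-cycle length = 2 (tail of 2 descent steps not counted)

2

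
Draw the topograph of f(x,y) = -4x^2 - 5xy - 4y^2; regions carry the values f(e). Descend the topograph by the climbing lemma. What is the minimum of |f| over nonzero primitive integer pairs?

translate: b→-3 (≡5 mod 8), so (4,5,4)→(4,-3,3)
flip: (4,-3,3)→(3,3,4)
reduced (well bottom): (3,3,4) with a≤c, −a<b≤a
well minimum |f| = |-3| = 3 (negative-definite)

3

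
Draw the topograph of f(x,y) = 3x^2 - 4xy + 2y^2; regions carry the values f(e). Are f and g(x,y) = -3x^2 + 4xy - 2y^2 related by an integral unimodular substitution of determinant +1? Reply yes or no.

D₁ = -8, D₂ = -8
f: translate: b→2 (≡-4 mod 6), so (3,-4,2)→(3,2,1)
f: flip: (3,2,1)→(1,-2,3)
f: translate: b→0 (≡-2 mod 2), so (1,-2,3)→(1,0,2)
f: reduced (well bottom): (1,0,2) with a≤c, −a<b≤a
g is negative-definite; reduce −g:
−g: translate: b→2 (≡-4 mod 6), so (3,-4,2)→(3,2,1)
−g: flip: (3,2,1)→(1,-2,3)
−g: translate: b→0 (≡-2 mod 2), so (1,-2,3)→(1,0,2)
−g: reduced (well bottom): (1,0,2) with a≤c, −a<b≤a
flip sign back: reduced form of g is (-1,0,-2)
reduced forms (1, 0, 2) vs (-1, 0, -2) ⇒ inequivalent

no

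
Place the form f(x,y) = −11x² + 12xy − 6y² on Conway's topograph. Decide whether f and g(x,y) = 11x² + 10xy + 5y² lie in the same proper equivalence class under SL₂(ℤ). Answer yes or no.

D₁ = -120, D₂ = -120
f is negative-definite; reduce −f:
−f: translate: b→10 (≡-12 mod 22), so (11,-12,6)→(11,10,5)
−f: flip: (11,10,5)→(5,-10,11)
−f: translate: b→0 (≡-10 mod 10), so (5,-10,11)→(5,0,6)
−f: reduced (well bottom): (5,0,6) with a≤c, −a<b≤a
flip sign back: reduced form of f is (-5,0,-6)
g: flip: (11,10,5)→(5,-10,11)
g: translate: b→0 (≡-10 mod 10), so (5,-10,11)→(5,0,6)
g: reduced (well bottom): (5,0,6) with a≤c, −a<b≤a
reduced forms (-5, 0, -6) vs (5, 0, 6) ⇒ inequivalent

no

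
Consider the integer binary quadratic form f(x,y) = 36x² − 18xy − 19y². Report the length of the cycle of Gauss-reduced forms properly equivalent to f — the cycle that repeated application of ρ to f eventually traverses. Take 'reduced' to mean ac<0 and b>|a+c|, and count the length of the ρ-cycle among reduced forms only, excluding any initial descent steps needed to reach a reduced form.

D = 3060, ⌊√D⌋ = 55
descent: ρ → (-19,18,36)  [lands on river]
river: ρ → (36,54,-1)
river: ρ → (-1,54,36)
river: ρ → (36,18,-19)
river: ρ → (-19,20,35)
river: ρ → (35,50,-4)
river: ρ → (-4,54,9)
river: ρ → (9,54,-4)
river: ρ → (-4,50,35)
river: ρ → (35,20,-19)
ρ-cycle length = 10 (tail of 1 descent step not counted)

10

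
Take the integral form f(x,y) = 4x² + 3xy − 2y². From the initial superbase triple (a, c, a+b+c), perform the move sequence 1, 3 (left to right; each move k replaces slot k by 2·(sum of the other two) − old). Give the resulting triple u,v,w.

start (4,-2,5) = (f(1,0),f(0,1),f(1,1))
replace slot 1: 2·((-2)+5) − 4 = 2 → (2,-2,5)
replace slot 3: 2·(2+(-2)) − 5 = -5 → (2,-2,-5)

2,-2,-5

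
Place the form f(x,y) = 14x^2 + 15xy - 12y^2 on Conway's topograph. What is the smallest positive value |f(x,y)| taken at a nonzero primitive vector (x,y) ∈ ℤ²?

river: ρ → (-12,9,17)
river: ρ → (17,25,-4)
river: ρ → (-4,23,23)
river: ρ → (23,23,-4)
river: ρ → (-4,25,17)
river: ρ → (17,9,-12)
river: ρ → (-12,15,14)
river: ρ → (14,13,-13)
river: ρ → (-13,13,14)
river: ρ → (14,15,-12)
closes: descent 0, river 10
min |a| on river = 4

4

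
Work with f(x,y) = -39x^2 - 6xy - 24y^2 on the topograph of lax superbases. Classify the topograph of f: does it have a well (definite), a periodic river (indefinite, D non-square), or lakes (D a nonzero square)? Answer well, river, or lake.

D = b²−4ac = (-6)² − 4·(-39)·(-24) = -3708
D < 0 ⇒ definite ⇒ every region one sign ⇒ single well

well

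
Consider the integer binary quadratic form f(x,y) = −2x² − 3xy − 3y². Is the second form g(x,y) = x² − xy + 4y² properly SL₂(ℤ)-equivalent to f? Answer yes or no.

D₁ = -15, D₂ = -15
f is negative-definite; reduce −f:
−f: translate: b→-1 (≡3 mod 4), so (2,3,3)→(2,-1,2)
−f: flip: (2,-1,2)→(2,1,2)
−f: reduced (well bottom): (2,1,2) with a≤c, −a<b≤a
flip sign back: reduced form of f is (-2,-1,-2)
g: translate: b→1 (≡-1 mod 2), so (1,-1,4)→(1,1,4)
g: reduced (well bottom): (1,1,4) with a≤c, −a<b≤a
reduced forms (-2, -1, -2) vs (1, 1, 4) ⇒ inequivalent

no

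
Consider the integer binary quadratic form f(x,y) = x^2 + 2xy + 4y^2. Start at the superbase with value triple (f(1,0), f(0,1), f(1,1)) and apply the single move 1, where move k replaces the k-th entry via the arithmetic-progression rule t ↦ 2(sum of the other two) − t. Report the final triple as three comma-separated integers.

start (1,4,7) = (f(1,0),f(0,1),f(1,1))
replace slot 1: 2·(4+7) − 1 = 21 → (21,4,7)

21,4,7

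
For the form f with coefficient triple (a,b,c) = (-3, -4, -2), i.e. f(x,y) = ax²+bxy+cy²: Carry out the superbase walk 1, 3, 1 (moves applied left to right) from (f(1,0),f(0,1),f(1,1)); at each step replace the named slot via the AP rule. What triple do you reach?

start (-3,-2,-9) = (f(1,0),f(0,1),f(1,1))
replace slot 1: 2·((-2)+(-9)) − (-3) = -19 → (-19,-2,-9)
replace slot 3: 2·((-19)+(-2)) − (-9) = -33 → (-19,-2,-33)
replace slot 1: 2·((-2)+(-33)) − (-19) = -51 → (-51,-2,-33)

-51,-2,-33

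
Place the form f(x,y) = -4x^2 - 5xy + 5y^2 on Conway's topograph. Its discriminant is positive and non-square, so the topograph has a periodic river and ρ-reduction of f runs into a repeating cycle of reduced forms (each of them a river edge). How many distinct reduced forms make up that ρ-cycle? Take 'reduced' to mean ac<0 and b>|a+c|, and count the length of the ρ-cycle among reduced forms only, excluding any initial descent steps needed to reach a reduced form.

D = 105, ⌊√D⌋ = 10
descent: ρ → (5,5,-4)  [lands on river]
river: ρ → (-4,3,6)
river: ρ → (6,9,-1)
river: ρ → (-1,9,6)
river: ρ → (6,3,-4)
river: ρ → (-4,5,5)
ρ-cycle length = 6 (tail of 1 descent step not counted)

6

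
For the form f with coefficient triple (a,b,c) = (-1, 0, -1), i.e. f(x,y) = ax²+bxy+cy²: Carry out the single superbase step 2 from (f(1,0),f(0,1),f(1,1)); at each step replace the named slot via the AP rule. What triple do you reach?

start (-1,-1,-2) = (f(1,0),f(0,1),f(1,1))
replace slot 2: 2·((-1)+(-2)) − (-1) = -5 → (-1,-5,-2)

-1,-5,-2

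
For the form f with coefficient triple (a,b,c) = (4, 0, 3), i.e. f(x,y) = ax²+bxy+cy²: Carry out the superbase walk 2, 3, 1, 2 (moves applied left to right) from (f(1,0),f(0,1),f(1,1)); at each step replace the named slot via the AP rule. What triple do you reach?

start (4,3,7) = (f(1,0),f(0,1),f(1,1))
replace slot 2: 2·(4+7) − 3 = 19 → (4,19,7)
replace slot 3: 2·(4+19) − 7 = 39 → (4,19,39)
replace slot 1: 2·(19+39) − 4 = 112 → (112,19,39)
replace slot 2: 2·(112+39) − 19 = 283 → (112,283,39)

112,283,39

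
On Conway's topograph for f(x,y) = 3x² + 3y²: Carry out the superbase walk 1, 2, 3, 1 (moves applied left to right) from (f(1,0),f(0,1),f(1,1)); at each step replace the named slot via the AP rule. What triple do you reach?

start (3,3,6) = (f(1,0),f(0,1),f(1,1))
replace slot 1: 2·(3+6) − 3 = 15 → (15,3,6)
replace slot 2: 2·(15+6) − 3 = 39 → (15,39,6)
replace slot 3: 2·(15+39) − 6 = 102 → (15,39,102)
replace slot 1: 2·(39+102) − 15 = 267 → (267,39,102)

267,39,102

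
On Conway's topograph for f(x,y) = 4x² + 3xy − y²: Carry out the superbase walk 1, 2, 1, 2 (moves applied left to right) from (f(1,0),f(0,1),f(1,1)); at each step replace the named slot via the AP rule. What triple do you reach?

start (4,-1,6) = (f(1,0),f(0,1),f(1,1))
replace slot 1: 2·((-1)+6) − 4 = 6 → (6,-1,6)
replace slot 2: 2·(6+6) − (-1) = 25 → (6,25,6)
replace slot 1: 2·(25+6) − 6 = 56 → (56,25,6)
replace slot 2: 2·(56+6) − 25 = 99 → (56,99,6)

56,99,6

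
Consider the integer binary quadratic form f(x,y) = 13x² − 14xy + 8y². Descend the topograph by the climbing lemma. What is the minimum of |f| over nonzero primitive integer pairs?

translate: b→12 (≡-14 mod 26), so (13,-14,8)→(13,12,7)
flip: (13,12,7)→(7,-12,13)
translate: b→2 (≡-12 mod 14), so (7,-12,13)→(7,2,8)
reduced (well bottom): (7,2,8) with a≤c, −a<b≤a
well minimum = a = 7

7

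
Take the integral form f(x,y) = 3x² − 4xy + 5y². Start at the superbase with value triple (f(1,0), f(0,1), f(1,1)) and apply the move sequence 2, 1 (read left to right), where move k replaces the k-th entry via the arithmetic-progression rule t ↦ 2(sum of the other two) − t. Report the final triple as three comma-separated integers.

start (3,5,4) = (f(1,0),f(0,1),f(1,1))
replace slot 2: 2·(3+4) − 5 = 9 → (3,9,4)
replace slot 1: 2·(9+4) − 3 = 23 → (23,9,4)

23,9,4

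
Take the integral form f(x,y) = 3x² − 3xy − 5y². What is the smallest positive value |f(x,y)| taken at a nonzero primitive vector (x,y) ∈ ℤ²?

descent: ρ → (-5,3,3)  [lands on river]
river: ρ → (3,3,-5)
river: ρ → (-5,7,1)
river: ρ → (1,7,-5)
closes: descent 1, river 4
min |a| on river = 1

1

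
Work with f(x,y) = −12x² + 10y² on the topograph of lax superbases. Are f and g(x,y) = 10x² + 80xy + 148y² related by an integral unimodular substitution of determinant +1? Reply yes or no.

D₁ = 480, D₂ = 480
river cycle of f (length 2): (10, 20, -2), (-2, 20, 10)
river cycle of g (length 2): (10, 20, -2), (-2, 20, 10)
cycles coincide ⇒ equivalent

yes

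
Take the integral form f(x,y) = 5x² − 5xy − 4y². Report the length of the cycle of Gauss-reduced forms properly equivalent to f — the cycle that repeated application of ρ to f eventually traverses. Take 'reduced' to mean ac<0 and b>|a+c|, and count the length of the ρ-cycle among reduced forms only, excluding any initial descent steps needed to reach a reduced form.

D = 105, ⌊√D⌋ = 10
descent: ρ → (-4,5,5)  [lands on river]
river: ρ → (5,5,-4)
river: ρ → (-4,3,6)
river: ρ → (6,9,-1)
river: ρ → (-1,9,6)
river: ρ → (6,3,-4)
ρ-cycle length = 6 (tail of 1 descent step not counted)

6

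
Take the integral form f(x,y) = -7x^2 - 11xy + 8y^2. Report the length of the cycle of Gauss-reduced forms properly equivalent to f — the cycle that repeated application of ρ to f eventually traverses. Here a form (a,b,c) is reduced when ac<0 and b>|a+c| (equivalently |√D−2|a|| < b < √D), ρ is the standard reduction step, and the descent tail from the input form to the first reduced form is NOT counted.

D = 345, ⌊√D⌋ = 18
descent: ρ → (8,11,-7)  [lands on river]
river: ρ → (-7,17,2)
river: ρ → (2,15,-15)
river: ρ → (-15,15,2)
river: ρ → (2,17,-7)
river: ρ → (-7,11,8)
river: ρ → (8,5,-10)
river: ρ → (-10,15,3)
river: ρ → (3,15,-10)
river: ρ → (-10,5,8)
ρ-cycle length = 10 (tail of 1 descent step not counted)

10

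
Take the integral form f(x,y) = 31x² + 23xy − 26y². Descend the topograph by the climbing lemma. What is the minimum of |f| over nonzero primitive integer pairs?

river: ρ → (-26,29,28)
river: ρ → (28,27,-27)
river: ρ → (-27,27,28)
river: ρ → (28,29,-26)
river: ρ → (-26,23,31)
river: ρ → (31,39,-18)
river: ρ → (-18,33,37)
river: ρ → (37,41,-14)
river: ρ → (-14,43,34)
river: ρ → (34,25,-23)
river: ρ → (-23,21,36)
river: ρ → (36,51,-8)
river: ρ → (-8,61,1)
river: ρ → (1,61,-8)
river: ρ → (-8,51,36)
river: ρ → (36,21,-23)
river: ρ → (-23,25,34)
river: ρ → (34,43,-14)
river: ρ → (-14,41,37)
river: ρ → (37,33,-18)
river: ρ → (-18,39,31)
river: ρ → (31,23,-26)
closes: descent 0, river 22
min |a| on river = 1

1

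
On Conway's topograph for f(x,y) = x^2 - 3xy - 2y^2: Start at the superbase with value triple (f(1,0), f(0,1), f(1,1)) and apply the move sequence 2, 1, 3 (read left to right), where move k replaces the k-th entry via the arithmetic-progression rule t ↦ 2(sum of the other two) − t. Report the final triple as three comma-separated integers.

start (1,-2,-4) = (f(1,0),f(0,1),f(1,1))
replace slot 2: 2·(1+(-4)) − (-2) = -4 → (1,-4,-4)
replace slot 1: 2·((-4)+(-4)) − 1 = -17 → (-17,-4,-4)
replace slot 3: 2·((-17)+(-4)) − (-4) = -38 → (-17,-4,-38)

-17,-4,-38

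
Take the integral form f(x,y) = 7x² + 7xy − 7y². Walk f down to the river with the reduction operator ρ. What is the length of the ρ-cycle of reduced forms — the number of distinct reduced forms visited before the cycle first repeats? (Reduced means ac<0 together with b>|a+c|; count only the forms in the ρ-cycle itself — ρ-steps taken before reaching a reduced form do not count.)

D = 245, ⌊√D⌋ = 15
river: ρ → (-7,7,7)
river: ρ → (7,7,-7)
ρ-cycle length = 2 (tail of 0 descent steps not counted)

2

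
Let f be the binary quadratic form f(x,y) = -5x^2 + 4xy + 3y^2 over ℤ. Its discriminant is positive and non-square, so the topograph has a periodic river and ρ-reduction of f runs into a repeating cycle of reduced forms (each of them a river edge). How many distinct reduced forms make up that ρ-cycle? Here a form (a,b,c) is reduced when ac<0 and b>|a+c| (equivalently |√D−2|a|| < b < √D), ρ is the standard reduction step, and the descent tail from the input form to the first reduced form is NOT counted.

D = 76, ⌊√D⌋ = 8
river: ρ → (3,8,-1)
river: ρ → (-1,8,3)
river: ρ → (3,4,-5)
river: ρ → (-5,6,2)
river: ρ → (2,6,-5)
river: ρ → (-5,4,3)
ρ-cycle length = 6 (tail of 0 descent steps not counted)

6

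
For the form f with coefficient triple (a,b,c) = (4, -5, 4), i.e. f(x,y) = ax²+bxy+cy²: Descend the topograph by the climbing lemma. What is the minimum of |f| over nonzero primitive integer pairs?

translate: b→3 (≡-5 mod 8), so (4,-5,4)→(4,3,3)
flip: (4,3,3)→(3,-3,4)
translate: b→3 (≡-3 mod 6), so (3,-3,4)→(3,3,4)
reduced (well bottom): (3,3,4) with a≤c, −a<b≤a
well minimum = a = 3

3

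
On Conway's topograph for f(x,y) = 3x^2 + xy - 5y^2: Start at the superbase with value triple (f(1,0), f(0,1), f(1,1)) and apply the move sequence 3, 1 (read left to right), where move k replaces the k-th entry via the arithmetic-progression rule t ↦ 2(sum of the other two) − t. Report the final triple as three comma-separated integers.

start (3,-5,-1) = (f(1,0),f(0,1),f(1,1))
replace slot 3: 2·(3+(-5)) − (-1) = -3 → (3,-5,-3)
replace slot 1: 2·((-5)+(-3)) − 3 = -19 → (-19,-5,-3)

-19,-5,-3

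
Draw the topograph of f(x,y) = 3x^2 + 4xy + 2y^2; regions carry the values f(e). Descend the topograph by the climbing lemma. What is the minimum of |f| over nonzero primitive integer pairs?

translate: b→-2 (≡4 mod 6), so (3,4,2)→(3,-2,1)
flip: (3,-2,1)→(1,2,3)
translate: b→0 (≡2 mod 2), so (1,2,3)→(1,0,2)
reduced (well bottom): (1,0,2) with a≤c, −a<b≤a
well minimum = a = 1

1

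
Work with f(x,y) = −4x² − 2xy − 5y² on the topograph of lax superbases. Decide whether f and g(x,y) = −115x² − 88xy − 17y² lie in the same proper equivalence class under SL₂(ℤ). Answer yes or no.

D₁ = -76, D₂ = -76
f is negative-definite; reduce −f:
−f: reduced (well bottom): (4,2,5) with a≤c, −a<b≤a
flip sign back: reduced form of f is (-4,-2,-5)
g is negative-definite; reduce −g:
−g: flip: (115,88,17)→(17,-88,115)
−g: translate: b→14 (≡-88 mod 34), so (17,-88,115)→(17,14,4)
−g: flip: (17,14,4)→(4,-14,17)
−g: translate: b→2 (≡-14 mod 8), so (4,-14,17)→(4,2,5)
−g: reduced (well bottom): (4,2,5) with a≤c, −a<b≤a
flip sign back: reduced form of g is (-4,-2,-5)
reduced forms (-4, -2, -5) vs (-4, -2, -5) ⇒ equivalent

yes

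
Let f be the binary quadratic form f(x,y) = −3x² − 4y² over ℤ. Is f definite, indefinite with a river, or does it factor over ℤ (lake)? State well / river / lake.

D = b²−4ac = 0² − 4·(-3)·(-4) = -48
D < 0 ⇒ definite ⇒ every region one sign ⇒ single well

well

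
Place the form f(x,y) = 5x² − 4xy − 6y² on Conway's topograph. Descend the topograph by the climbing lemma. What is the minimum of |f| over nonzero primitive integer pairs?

descent: ρ → (-6,4,5)  [lands on river]
river: ρ → (5,6,-5)
river: ρ → (-5,4,6)
river: ρ → (6,8,-3)
river: ρ → (-3,10,3)
river: ρ → (3,8,-6)
closes: descent 1, river 6
min |a| on river = 3

3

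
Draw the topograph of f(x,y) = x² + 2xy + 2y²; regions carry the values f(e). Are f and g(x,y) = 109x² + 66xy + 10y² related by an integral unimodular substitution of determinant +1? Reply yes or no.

D₁ = -4, D₂ = -4
f: translate: b→0 (≡2 mod 2), so (1,2,2)→(1,0,1)
f: reduced (well bottom): (1,0,1) with a≤c, −a<b≤a
g: flip: (109,66,10)→(10,-66,109)
g: translate: b→-6 (≡-66 mod 20), so (10,-66,109)→(10,-6,1)
g: flip: (10,-6,1)→(1,6,10)
g: translate: b→0 (≡6 mod 2), so (1,6,10)→(1,0,1)
g: reduced (well bottom): (1,0,1) with a≤c, −a<b≤a
reduced forms (1, 0, 1) vs (1, 0, 1) ⇒ equivalent

yes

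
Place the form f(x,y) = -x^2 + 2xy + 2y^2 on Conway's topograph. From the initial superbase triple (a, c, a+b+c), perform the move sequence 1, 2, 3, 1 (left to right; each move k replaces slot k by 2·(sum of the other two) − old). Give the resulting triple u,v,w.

start (-1,2,3) = (f(1,0),f(0,1),f(1,1))
replace slot 1: 2·(2+3) − (-1) = 11 → (11,2,3)
replace slot 2: 2·(11+3) − 2 = 26 → (11,26,3)
replace slot 3: 2·(11+26) − 3 = 71 → (11,26,71)
replace slot 1: 2·(26+71) − 11 = 183 → (183,26,71)

183,26,71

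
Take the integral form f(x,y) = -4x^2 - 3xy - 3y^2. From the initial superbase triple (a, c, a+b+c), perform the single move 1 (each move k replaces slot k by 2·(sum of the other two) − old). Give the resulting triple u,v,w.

start (-4,-3,-10) = (f(1,0),f(0,1),f(1,1))
replace slot 1: 2·((-3)+(-10)) − (-4) = -22 → (-22,-3,-10)

-22,-3,-10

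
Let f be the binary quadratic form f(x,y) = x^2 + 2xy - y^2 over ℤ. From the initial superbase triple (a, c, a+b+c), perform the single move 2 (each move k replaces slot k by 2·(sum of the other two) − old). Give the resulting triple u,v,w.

start (1,-1,2) = (f(1,0),f(0,1),f(1,1))
replace slot 2: 2·(1+2) − (-1) = 7 → (1,7,2)

1,7,2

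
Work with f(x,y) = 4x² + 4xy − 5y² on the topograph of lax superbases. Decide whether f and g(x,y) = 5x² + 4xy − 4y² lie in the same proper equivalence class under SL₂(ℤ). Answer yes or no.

D₁ = 96, D₂ = 96
river cycle of f (length 4): (-5, 6, 3), (3, 6, -5), (-5, 4, 4), (4, 4, -5)
river cycle of g (length 4): (-4, 4, 5), (5, 6, -3), (-3, 6, 5), (5, 4, -4)
cycles differ ⇒ inequivalent

no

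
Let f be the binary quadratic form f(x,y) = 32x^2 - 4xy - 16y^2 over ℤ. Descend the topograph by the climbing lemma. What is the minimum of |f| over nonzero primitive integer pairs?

descent: ρ → (-16,36,12)  [lands on river]
river: ρ → (12,36,-16)
river: ρ → (-16,28,20)
river: ρ → (20,12,-24)
river: ρ → (-24,36,8)
river: ρ → (8,44,-4)
river: ρ → (-4,44,8)
river: ρ → (8,36,-24)
river: ρ → (-24,12,20)
river: ρ → (20,28,-16)
closes: descent 1, river 10
min |a| on river = 4

4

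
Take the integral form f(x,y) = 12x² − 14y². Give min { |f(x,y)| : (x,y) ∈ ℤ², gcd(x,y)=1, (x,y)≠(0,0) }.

descent: ρ → (-14,0,12)
descent: ρ → (12,24,-2)  [lands on river]
river: ρ → (-2,24,12)
closes: descent 2, river 2
min |a| on river = 2

2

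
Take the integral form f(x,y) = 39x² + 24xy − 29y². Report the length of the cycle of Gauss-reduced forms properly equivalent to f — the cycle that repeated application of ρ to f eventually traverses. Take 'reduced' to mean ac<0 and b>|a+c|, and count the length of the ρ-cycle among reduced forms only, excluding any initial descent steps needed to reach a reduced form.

D = 5100, ⌊√D⌋ = 71
river: ρ → (-29,34,34)
river: ρ → (34,34,-29)
river: ρ → (-29,24,39)
river: ρ → (39,54,-14)
river: ρ → (-14,58,31)
river: ρ → (31,66,-6)
river: ρ → (-6,66,31)
river: ρ → (31,58,-14)
river: ρ → (-14,54,39)
river: ρ → (39,24,-29)
ρ-cycle length = 10 (tail of 0 descent steps not counted)

10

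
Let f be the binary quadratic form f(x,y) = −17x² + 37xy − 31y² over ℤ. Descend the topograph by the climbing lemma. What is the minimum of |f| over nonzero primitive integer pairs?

translate: b→-3 (≡-37 mod 34), so (17,-37,31)→(17,-3,11)
flip: (17,-3,11)→(11,3,17)
reduced (well bottom): (11,3,17) with a≤c, −a<b≤a
well minimum |f| = |-11| = 11 (negative-definite)

11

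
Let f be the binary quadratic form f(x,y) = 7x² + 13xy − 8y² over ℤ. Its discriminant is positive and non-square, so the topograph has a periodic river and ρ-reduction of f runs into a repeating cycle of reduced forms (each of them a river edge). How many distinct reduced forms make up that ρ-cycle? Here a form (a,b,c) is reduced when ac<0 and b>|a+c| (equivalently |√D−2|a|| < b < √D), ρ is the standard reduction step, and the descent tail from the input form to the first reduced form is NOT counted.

D = 393, ⌊√D⌋ = 19
river: ρ → (-8,19,1)
river: ρ → (1,19,-8)
river: ρ → (-8,13,7)
river: ρ → (7,15,-6)
river: ρ → (-6,9,13)
river: ρ → (13,17,-2)
river: ρ → (-2,19,4)
river: ρ → (4,13,-14)
river: ρ → (-14,15,3)
river: ρ → (3,15,-14)
river: ρ → (-14,13,4)
river: ρ → (4,19,-2)
river: ρ → (-2,17,13)
river: ρ → (13,9,-6)
river: ρ → (-6,15,7)
river: ρ → (7,13,-8)
ρ-cycle length = 16 (tail of 0 descent steps not counted)

16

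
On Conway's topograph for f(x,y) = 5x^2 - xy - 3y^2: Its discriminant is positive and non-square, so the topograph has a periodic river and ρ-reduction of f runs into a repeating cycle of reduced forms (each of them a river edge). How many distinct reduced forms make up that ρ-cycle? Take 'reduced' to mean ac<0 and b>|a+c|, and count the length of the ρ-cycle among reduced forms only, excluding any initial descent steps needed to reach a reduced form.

D = 61, ⌊√D⌋ = 7
descent: ρ → (-3,7,1)  [lands on river]
river: ρ → (1,7,-3)
river: ρ → (-3,5,3)
river: ρ → (3,7,-1)
river: ρ → (-1,7,3)
river: ρ → (3,5,-3)
ρ-cycle length = 6 (tail of 1 descent step not counted)

6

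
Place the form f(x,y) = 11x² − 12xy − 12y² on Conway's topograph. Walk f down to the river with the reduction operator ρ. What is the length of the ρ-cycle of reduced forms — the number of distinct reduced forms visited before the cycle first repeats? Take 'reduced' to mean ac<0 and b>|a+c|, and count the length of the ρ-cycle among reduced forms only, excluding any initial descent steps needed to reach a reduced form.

D = 672, ⌊√D⌋ = 25
descent: ρ → (-12,12,11)  [lands on river]
river: ρ → (11,10,-13)
river: ρ → (-13,16,8)
river: ρ → (8,16,-13)
river: ρ → (-13,10,11)
river: ρ → (11,12,-12)
ρ-cycle length = 6 (tail of 1 descent step not counted)

6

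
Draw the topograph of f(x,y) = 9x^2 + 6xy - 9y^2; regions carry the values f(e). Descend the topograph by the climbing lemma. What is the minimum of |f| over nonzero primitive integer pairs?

river: ρ → (-9,12,6)
river: ρ → (6,12,-9)
river: ρ → (-9,6,9)
river: ρ → (9,12,-6)
river: ρ → (-6,12,9)
river: ρ → (9,6,-9)
closes: descent 0, river 6
min |a| on river = 6

6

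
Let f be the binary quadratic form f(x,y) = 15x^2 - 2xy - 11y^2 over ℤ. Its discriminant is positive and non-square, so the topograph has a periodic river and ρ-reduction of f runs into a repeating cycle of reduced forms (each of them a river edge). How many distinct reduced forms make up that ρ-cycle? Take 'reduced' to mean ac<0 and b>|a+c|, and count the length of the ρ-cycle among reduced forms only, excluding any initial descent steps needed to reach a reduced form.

D = 664, ⌊√D⌋ = 25
descent: ρ → (-11,24,2)  [lands on river]
river: ρ → (2,24,-11)
river: ρ → (-11,20,6)
river: ρ → (6,16,-17)
river: ρ → (-17,18,5)
river: ρ → (5,22,-9)
river: ρ → (-9,14,13)
river: ρ → (13,12,-10)
river: ρ → (-10,8,15)
river: ρ → (15,22,-3)
river: ρ → (-3,20,22)
river: ρ → (22,24,-1)
river: ρ → (-1,24,22)
river: ρ → (22,20,-3)
river: ρ → (-3,22,15)
river: ρ → (15,8,-10)
river: ρ → (-10,12,13)
river: ρ → (13,14,-9)
river: ρ → (-9,22,5)
river: ρ → (5,18,-17)
river: ρ → (-17,16,6)
river: ρ → (6,20,-11)
ρ-cycle length = 22 (tail of 1 descent step not counted)

22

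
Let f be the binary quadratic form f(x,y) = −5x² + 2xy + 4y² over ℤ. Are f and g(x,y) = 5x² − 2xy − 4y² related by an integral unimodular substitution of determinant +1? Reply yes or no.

D₁ = 84, D₂ = 84
river cycle of f (length 6): (4, 6, -3), (-3, 6, 4), (4, 2, -5), (-5, 8, 1), (1, 8, -5), (-5, 2, 4)
river cycle of g (length 6): (-4, 2, 5), (5, 8, -1), (-1, 8, 5), (5, 2, -4), (-4, 6, 3), (3, 6, -4)
cycles differ ⇒ inequivalent

no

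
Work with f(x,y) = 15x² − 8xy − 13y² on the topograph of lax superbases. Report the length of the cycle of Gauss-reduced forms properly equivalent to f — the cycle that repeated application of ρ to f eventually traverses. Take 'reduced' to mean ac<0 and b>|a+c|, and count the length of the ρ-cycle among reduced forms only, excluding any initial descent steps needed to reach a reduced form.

D = 844, ⌊√D⌋ = 29
descent: ρ → (-13,8,15)  [lands on river]
river: ρ → (15,22,-6)
river: ρ → (-6,26,7)
river: ρ → (7,16,-21)
river: ρ → (-21,26,2)
river: ρ → (2,26,-21)
river: ρ → (-21,16,7)
river: ρ → (7,26,-6)
river: ρ → (-6,22,15)
river: ρ → (15,8,-13)
river: ρ → (-13,18,10)
river: ρ → (10,22,-9)
river: ρ → (-9,14,18)
river: ρ → (18,22,-5)
river: ρ → (-5,28,3)
river: ρ → (3,26,-14)
river: ρ → (-14,2,15)
river: ρ → (15,28,-1)
river: ρ → (-1,28,15)
river: ρ → (15,2,-14)
river: ρ → (-14,26,3)
river: ρ → (3,28,-5)
river: ρ → (-5,22,18)
river: ρ → (18,14,-9)
river: ρ → (-9,22,10)
river: ρ → (10,18,-13)
ρ-cycle length = 26 (tail of 1 descent step not counted)

26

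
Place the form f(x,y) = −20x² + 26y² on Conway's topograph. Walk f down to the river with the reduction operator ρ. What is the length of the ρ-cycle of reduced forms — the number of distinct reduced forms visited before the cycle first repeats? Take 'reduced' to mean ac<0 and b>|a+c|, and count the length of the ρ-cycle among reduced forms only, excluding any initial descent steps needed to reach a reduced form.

D = 2080, ⌊√D⌋ = 45
descent: ρ → (26,0,-20)
descent: ρ → (-20,40,6)  [lands on river]
river: ρ → (6,44,-6)
river: ρ → (-6,40,20)
river: ρ → (20,40,-6)
river: ρ → (-6,44,6)
river: ρ → (6,40,-20)
ρ-cycle length = 6 (tail of 2 descent steps not counted)

6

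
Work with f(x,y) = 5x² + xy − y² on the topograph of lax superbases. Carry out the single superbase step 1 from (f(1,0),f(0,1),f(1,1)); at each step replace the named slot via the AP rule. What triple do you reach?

start (5,-1,5) = (f(1,0),f(0,1),f(1,1))
replace slot 1: 2·((-1)+5) − 5 = 3 → (3,-1,5)

3,-1,5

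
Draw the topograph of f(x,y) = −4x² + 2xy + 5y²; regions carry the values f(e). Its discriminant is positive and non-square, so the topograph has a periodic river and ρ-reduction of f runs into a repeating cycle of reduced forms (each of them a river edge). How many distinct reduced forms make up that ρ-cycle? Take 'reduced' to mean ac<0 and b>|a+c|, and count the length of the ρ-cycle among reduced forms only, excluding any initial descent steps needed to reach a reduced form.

D = 84, ⌊√D⌋ = 9
river: ρ → (5,8,-1)
river: ρ → (-1,8,5)
river: ρ → (5,2,-4)
river: ρ → (-4,6,3)
river: ρ → (3,6,-4)
river: ρ → (-4,2,5)
ρ-cycle length = 6 (tail of 0 descent steps not counted)

6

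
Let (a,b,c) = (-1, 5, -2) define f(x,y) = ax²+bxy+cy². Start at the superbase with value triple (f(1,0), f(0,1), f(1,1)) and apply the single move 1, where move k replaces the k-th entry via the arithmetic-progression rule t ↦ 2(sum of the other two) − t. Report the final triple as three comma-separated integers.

start (-1,-2,2) = (f(1,0),f(0,1),f(1,1))
replace slot 1: 2·((-2)+2) − (-1) = 1 → (1,-2,2)

1,-2,2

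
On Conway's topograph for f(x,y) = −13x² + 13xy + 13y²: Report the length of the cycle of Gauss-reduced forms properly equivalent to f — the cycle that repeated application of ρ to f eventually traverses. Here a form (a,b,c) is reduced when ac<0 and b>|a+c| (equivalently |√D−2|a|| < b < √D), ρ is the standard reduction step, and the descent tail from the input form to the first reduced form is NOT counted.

D = 845, ⌊√D⌋ = 29
river: ρ → (13,13,-13)
river: ρ → (-13,13,13)
ρ-cycle length = 2 (tail of 0 descent steps not counted)

2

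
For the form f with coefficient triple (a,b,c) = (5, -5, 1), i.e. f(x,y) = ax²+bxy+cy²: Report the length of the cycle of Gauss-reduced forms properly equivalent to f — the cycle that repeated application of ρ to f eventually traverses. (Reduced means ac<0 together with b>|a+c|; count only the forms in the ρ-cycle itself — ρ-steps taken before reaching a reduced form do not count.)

D = 5, ⌊√D⌋ = 2
descent: ρ → (1,1,-1)  [lands on river]
river: ρ → (-1,1,1)
ρ-cycle length = 2 (tail of 1 descent step not counted)

2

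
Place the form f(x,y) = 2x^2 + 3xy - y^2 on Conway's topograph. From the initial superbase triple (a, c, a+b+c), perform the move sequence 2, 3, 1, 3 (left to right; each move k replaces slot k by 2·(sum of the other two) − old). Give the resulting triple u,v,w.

start (2,-1,4) = (f(1,0),f(0,1),f(1,1))
replace slot 2: 2·(2+4) − (-1) = 13 → (2,13,4)
replace slot 3: 2·(2+13) − 4 = 26 → (2,13,26)
replace slot 1: 2·(13+26) − 2 = 76 → (76,13,26)
replace slot 3: 2·(76+13) − 26 = 152 → (76,13,152)

76,13,152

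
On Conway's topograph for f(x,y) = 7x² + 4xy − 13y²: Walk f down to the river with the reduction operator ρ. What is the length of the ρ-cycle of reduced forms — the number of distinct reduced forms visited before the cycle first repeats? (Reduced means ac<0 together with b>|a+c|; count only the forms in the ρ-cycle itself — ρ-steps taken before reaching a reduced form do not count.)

D = 380, ⌊√D⌋ = 19
descent: ρ → (-13,-4,7)
descent: ρ → (7,18,-2)  [lands on river]
river: ρ → (-2,18,7)
river: ρ → (7,10,-10)
river: ρ → (-10,10,7)
ρ-cycle length = 4 (tail of 2 descent steps not counted)

4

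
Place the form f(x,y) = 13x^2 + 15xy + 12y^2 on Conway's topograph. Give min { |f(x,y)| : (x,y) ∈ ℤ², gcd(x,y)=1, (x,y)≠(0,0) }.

translate: b→-11 (≡15 mod 26), so (13,15,12)→(13,-11,10)
flip: (13,-11,10)→(10,11,13)
translate: b→-9 (≡11 mod 20), so (10,11,13)→(10,-9,12)
reduced (well bottom): (10,-9,12) with a≤c, −a<b≤a
well minimum = a = 10

10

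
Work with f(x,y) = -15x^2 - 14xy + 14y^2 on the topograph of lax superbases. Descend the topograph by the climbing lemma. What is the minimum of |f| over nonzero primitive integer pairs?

descent: ρ → (14,14,-15)  [lands on river]
river: ρ → (-15,16,13)
river: ρ → (13,10,-18)
river: ρ → (-18,26,5)
river: ρ → (5,24,-23)
river: ρ → (-23,22,6)
river: ρ → (6,26,-15)
river: ρ → (-15,4,17)
river: ρ → (17,30,-2)
river: ρ → (-2,30,17)
river: ρ → (17,4,-15)
river: ρ → (-15,26,6)
river: ρ → (6,22,-23)
river: ρ → (-23,24,5)
river: ρ → (5,26,-18)
river: ρ → (-18,10,13)
river: ρ → (13,16,-15)
river: ρ → (-15,14,14)
closes: descent 1, river 18
min |a| on river = 2

2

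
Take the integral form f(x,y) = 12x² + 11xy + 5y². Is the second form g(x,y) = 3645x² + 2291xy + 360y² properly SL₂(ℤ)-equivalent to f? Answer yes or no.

D₁ = -119, D₂ = -119
f: flip: (12,11,5)→(5,-11,12)
f: translate: b→-1 (≡-11 mod 10), so (5,-11,12)→(5,-1,6)
f: reduced (well bottom): (5,-1,6) with a≤c, −a<b≤a
g: flip: (3645,2291,360)→(360,-2291,3645)
g: translate: b→-131 (≡-2291 mod 720), so (360,-2291,3645)→(360,-131,12)
g: flip: (360,-131,12)→(12,131,360)
g: translate: b→11 (≡131 mod 24), so (12,131,360)→(12,11,5)
g: flip: (12,11,5)→(5,-11,12)
g: translate: b→-1 (≡-11 mod 10), so (5,-11,12)→(5,-1,6)
g: reduced (well bottom): (5,-1,6) with a≤c, −a<b≤a
reduced forms (5, -1, 6) vs (5, -1, 6) ⇒ equivalent

yes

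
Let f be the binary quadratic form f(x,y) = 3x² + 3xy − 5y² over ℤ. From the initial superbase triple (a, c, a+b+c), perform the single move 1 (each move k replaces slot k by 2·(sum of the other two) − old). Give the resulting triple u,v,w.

start (3,-5,1) = (f(1,0),f(0,1),f(1,1))
replace slot 1: 2·((-5)+1) − 3 = -11 → (-11,-5,1)

-11,-5,1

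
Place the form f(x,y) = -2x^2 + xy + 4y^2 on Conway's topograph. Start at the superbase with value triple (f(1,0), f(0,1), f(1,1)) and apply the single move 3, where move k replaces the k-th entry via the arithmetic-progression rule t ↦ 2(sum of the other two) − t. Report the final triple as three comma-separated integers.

start (-2,4,3) = (f(1,0),f(0,1),f(1,1))
replace slot 3: 2·((-2)+4) − 3 = 1 → (-2,4,1)

-2,4,1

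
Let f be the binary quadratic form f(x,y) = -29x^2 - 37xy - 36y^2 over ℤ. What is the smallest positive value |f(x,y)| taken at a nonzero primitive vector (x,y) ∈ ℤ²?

translate: b→-21 (≡37 mod 58), so (29,37,36)→(29,-21,28)
flip: (29,-21,28)→(28,21,29)
reduced (well bottom): (28,21,29) with a≤c, −a<b≤a
well minimum |f| = |-28| = 28 (negative-definite)

28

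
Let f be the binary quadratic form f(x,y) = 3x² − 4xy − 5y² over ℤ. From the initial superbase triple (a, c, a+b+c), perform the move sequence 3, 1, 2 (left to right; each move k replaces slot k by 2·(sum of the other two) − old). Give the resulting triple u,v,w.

start (3,-5,-6) = (f(1,0),f(0,1),f(1,1))
replace slot 3: 2·(3+(-5)) − (-6) = 2 → (3,-5,2)
replace slot 1: 2·((-5)+2) − 3 = -9 → (-9,-5,2)
replace slot 2: 2·((-9)+2) − (-5) = -9 → (-9,-9,2)

-9,-9,2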